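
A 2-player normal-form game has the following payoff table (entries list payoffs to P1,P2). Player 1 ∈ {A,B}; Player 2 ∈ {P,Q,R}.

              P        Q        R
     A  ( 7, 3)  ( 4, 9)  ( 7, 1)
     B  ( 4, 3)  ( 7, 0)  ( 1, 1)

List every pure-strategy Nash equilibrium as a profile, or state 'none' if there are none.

(A,P): not NE [P2→Q gives 9>3]
(A,Q): not NE [P1→B gives 7>4]
(A,R): not NE [P2→Q gives 9>1]
(B,P): not NE [P1→A gives 7>4]
(B,Q): not NE [P2→P gives 3>0]
(B,R): not NE [P1→A gives 7>1; P2→P gives 3>1]

Equilibria: none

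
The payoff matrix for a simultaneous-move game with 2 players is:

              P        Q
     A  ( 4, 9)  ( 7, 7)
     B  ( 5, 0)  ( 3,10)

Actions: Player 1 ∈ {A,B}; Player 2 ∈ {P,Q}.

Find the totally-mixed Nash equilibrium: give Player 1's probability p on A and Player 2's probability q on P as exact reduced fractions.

P1 indiff ⇒ q·4+(1-q)·7 = q·5+(1-q)·3 ⇒ q(-1) = (1-q)(-4) ⇒ q = 4/5
P2 indiff ⇒ p·9+(1-p)·0 = p·7+(1-p)·10 ⇒ p(2) = (1-p)(10) ⇒ p = 5/6

p=5/6, q=4/5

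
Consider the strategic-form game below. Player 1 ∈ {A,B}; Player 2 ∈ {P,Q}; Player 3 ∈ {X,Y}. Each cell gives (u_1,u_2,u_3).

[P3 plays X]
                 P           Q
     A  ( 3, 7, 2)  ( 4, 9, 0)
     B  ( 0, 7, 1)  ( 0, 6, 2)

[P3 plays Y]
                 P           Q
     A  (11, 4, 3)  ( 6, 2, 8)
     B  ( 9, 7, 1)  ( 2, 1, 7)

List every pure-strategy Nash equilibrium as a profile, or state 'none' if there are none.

PSNE = {(A,P,Y)}

(A,P,X): not NE [P2→Q gives 9>7; P3→Y gives 3>2]
(A,P,Y): NE
(A,Q,X): not NE [P3→Y gives 8>0]
(A,Q,Y): not NE [P2→P gives 4>2]
(B,P,X): not NE [P1→A gives 3>0]
(B,P,Y): not NE [P1→A gives 11>9]
(B,Q,X): not NE [P1→A gives 4>0; P2→P gives 7>6; P3→Y gives 7>2]
(B,Q,Y): not NE [P1→A gives 6>2; P2→P gives 7>1]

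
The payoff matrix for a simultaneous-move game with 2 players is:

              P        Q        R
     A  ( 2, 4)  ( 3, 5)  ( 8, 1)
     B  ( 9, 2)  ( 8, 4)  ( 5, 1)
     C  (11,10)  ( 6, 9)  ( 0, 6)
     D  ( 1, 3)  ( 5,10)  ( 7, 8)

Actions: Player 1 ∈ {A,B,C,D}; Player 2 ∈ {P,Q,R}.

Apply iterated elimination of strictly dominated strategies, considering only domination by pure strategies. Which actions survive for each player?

P2 drop R (Q beats it: A:5>1 B:4>1 C:9>6 D:10>8)
P1 drop A (B beats it: P:9>2 Q:8>3)
P1 drop D (B beats it: P:9>1 Q:8>5)
P1→{B,C} P2→{P,Q}

IESDS → P1:{B,C} P2:{P,Q}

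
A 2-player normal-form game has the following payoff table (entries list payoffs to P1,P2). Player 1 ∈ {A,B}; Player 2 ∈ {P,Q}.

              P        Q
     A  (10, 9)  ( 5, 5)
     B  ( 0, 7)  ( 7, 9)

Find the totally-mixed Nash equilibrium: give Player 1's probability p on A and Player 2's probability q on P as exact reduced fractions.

P1 indiff ⇒ q·10+(1-q)·5 = q·0+(1-q)·7 ⇒ q(10) = (1-q)(2) ⇒ q = 1/6
P2 indiff ⇒ p·9+(1-p)·7 = p·5+(1-p)·9 ⇒ p(4) = (1-p)(2) ⇒ p = 1/3

p=1/3, q=1/6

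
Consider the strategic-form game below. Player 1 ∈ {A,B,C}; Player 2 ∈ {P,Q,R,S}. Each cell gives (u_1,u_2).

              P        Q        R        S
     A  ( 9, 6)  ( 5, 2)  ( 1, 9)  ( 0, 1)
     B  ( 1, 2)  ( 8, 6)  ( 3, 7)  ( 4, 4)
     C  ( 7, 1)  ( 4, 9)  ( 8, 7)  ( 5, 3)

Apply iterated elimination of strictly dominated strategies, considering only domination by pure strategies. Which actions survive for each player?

IESDS → P1:{B,C} P2:{Q,R}

P2 drop P (R beats it: A:9>6 B:7>2 C:7>1)
P1 drop A (B beats it: Q:8>5 R:3>1 S:4>0)
P2 drop S (Q beats it: B:6>4 C:9>3)
P1→{B,C} P2→{Q,R}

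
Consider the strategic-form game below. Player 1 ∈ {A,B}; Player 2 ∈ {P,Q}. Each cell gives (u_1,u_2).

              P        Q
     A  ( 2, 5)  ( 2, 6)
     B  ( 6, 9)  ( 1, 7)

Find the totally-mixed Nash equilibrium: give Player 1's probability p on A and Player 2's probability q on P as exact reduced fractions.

(p,q) = (2/3, 1/5)

P1 indiff ⇒ q·2+(1-q)·2 = q·6+(1-q)·1 ⇒ q(-4) = (1-q)(-1) ⇒ q = 1/5
P2 indiff ⇒ p·5+(1-p)·9 = p·6+(1-p)·7 ⇒ p(-1) = (1-p)(-2) ⇒ p = 2/3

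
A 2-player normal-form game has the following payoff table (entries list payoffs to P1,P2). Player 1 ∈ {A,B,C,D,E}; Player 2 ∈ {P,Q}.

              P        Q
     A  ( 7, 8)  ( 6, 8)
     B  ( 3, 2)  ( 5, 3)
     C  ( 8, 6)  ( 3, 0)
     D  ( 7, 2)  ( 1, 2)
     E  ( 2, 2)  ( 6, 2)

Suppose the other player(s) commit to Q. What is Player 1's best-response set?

u_1(A vs Q) = 6
u_1(B vs Q) = 5
u_1(C vs Q) = 3
u_1(D vs Q) = 1
u_1(E vs Q) = 6
max payoff 6 at {A,E}

argmax u_1 = {A,E}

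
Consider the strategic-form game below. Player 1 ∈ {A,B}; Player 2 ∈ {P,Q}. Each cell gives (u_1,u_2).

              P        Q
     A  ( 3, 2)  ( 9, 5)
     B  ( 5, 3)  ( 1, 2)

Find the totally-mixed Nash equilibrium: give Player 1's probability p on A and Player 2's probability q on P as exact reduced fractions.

P1 indiff ⇒ q·3+(1-q)·9 = q·5+(1-q)·1 ⇒ q(-2) = (1-q)(-8) ⇒ q = 4/5
P2 indiff ⇒ p·2+(1-p)·3 = p·5+(1-p)·2 ⇒ p(-3) = (1-p)(-1) ⇒ p = 1/4

P1 mixes 1/4 on A; P2 mixes 4/5 on P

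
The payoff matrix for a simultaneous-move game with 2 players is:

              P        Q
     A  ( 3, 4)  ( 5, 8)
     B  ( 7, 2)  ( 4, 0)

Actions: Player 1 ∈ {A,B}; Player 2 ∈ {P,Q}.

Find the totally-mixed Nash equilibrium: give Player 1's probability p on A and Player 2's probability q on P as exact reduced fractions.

p=1/3, q=1/5

P1 indiff ⇒ q·3+(1-q)·5 = q·7+(1-q)·4 ⇒ q(-4) = (1-q)(-1) ⇒ q = 1/5
P2 indiff ⇒ p·4+(1-p)·2 = p·8+(1-p)·0 ⇒ p(-4) = (1-p)(-2) ⇒ p = 1/3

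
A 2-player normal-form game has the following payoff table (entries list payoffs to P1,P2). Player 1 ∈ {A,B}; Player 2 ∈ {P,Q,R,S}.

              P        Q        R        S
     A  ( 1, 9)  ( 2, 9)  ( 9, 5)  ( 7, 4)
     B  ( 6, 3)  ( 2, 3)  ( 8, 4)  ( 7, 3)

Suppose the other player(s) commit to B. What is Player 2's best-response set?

u_2(P vs B) = 3
u_2(Q vs B) = 3
u_2(R vs B) = 4
u_2(S vs B) = 3
max payoff 4 at {R}

argmax u_2 = {R}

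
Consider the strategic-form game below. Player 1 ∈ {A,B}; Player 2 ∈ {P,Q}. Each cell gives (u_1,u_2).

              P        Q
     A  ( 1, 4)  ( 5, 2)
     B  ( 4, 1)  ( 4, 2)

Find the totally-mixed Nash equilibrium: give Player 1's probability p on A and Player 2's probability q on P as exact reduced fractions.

P1 indiff ⇒ q·1+(1-q)·5 = q·4+(1-q)·4 ⇒ q(-3) = (1-q)(-1) ⇒ q = 1/4
P2 indiff ⇒ p·4+(1-p)·1 = p·2+(1-p)·2 ⇒ p(2) = (1-p)(1) ⇒ p = 1/3

(p,q) = (1/3, 1/4)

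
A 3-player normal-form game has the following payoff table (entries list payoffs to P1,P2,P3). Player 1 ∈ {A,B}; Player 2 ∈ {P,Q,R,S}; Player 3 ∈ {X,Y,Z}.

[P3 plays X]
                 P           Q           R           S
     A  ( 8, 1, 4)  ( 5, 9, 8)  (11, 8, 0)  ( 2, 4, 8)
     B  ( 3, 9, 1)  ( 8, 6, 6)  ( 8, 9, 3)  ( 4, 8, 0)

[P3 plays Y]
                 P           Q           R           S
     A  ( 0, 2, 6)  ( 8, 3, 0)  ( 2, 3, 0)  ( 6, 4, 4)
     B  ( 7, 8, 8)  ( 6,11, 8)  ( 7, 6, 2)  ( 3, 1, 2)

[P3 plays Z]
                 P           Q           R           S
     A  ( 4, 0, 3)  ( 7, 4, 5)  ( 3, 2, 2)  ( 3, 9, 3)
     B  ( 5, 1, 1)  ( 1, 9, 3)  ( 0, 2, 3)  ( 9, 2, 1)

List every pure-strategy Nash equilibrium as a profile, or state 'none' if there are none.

(A,P,X): not NE [P2→Q gives 9>1; P3→Y gives 6>4]
(A,P,Y): not NE [P1→B gives 7>0; P2→S gives 4>2]
(A,P,Z): not NE [P1→B gives 5>4; P2→S gives 9>0; P3→Y gives 6>3]
(A,Q,X): not NE [P1→B gives 8>5]
(A,Q,Y): not NE [P2→S gives 4>3; P3→X gives 8>0]
(A,Q,Z): not NE [P2→S gives 9>4; P3→X gives 8>5]
(A,R,X): not NE [P2→Q gives 9>8; P3→Z gives 2>0]
(A,R,Y): not NE [P1→B gives 7>2; P2→S gives 4>3; P3→Z gives 2>0]
(A,R,Z): not NE [P2→S gives 9>2]
(A,S,X): not NE [P1→B gives 4>2; P2→Q gives 9>4]
(A,S,Y): not NE [P3→X gives 8>4]
(A,S,Z): not NE [P1→B gives 9>3; P3→X gives 8>3]
(B,P,X): not NE [P1→A gives 8>3; P3→Y gives 8>1]
(B,P,Y): not NE [P2→Q gives 11>8]
(B,P,Z): not NE [P2→Q gives 9>1; P3→Y gives 8>1]
(B,Q,X): not NE [P2→R gives 9>6; P3→Y gives 8>6]
(B,Q,Y): not NE [P1→A gives 8>6]
(B,Q,Z): not NE [P1→A gives 7>1; P3→Y gives 8>3]
(B,R,X): not NE [P1→A gives 11>8]
(B,R,Y): not NE [P2→Q gives 11>6; P3→Z gives 3>2]
(B,R,Z): not NE [P1→A gives 3>0; P2→Q gives 9>2]
(B,S,X): not NE [P2→R gives 9>8; P3→Y gives 2>0]
(B,S,Y): not NE [P1→A gives 6>3; P2→Q gives 11>1]
(B,S,Z): not NE [P2→Q gives 9>2; P3→Y gives 2>1]

Equilibria: none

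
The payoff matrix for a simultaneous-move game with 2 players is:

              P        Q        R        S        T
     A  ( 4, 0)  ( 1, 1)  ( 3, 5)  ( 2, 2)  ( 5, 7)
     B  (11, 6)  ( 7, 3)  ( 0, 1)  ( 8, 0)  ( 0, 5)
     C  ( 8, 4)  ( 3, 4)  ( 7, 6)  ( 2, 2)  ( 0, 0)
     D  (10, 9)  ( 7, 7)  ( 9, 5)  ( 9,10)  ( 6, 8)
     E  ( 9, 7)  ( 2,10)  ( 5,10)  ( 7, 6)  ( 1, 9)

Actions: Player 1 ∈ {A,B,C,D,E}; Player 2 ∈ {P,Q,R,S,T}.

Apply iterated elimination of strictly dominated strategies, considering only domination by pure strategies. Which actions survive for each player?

P1 drop A (D beats it: P:10>4 Q:7>1 R:9>3 S:9>2 T:6>5)
P1 drop C (D beats it: P:10>8 Q:7>3 R:9>7 S:9>2 T:6>0)
P1 drop E (D beats it: P:10>9 Q:7>2 R:9>5 S:9>7 T:6>1)
P2 drop Q (P beats it: B:6>3 D:9>7)
P2 drop R (P beats it: B:6>1 D:9>5)
P2 drop T (P beats it: B:6>5 D:9>8)
P1→{B,D} P2→{P,S}

Survivors P1:{B,D} P2:{P,S}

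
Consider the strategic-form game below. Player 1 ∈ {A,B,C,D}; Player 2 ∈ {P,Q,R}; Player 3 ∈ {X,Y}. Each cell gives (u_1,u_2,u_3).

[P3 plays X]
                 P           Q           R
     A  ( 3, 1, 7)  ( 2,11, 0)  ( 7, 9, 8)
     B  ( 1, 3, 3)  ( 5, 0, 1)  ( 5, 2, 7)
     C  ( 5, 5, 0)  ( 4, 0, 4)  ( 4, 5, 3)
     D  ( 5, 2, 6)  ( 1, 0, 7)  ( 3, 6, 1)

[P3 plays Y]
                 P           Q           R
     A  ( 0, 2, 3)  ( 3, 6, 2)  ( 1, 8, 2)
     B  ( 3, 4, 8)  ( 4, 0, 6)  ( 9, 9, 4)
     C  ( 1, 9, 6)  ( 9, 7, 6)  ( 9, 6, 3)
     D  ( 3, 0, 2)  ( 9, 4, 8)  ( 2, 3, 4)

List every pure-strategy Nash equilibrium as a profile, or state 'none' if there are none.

NE set: (D,Q,Y)

(A,P,X): not NE [P1→D gives 5>3; P2→Q gives 11>1]
(A,P,Y): not NE [P1→D gives 3>0; P2→R gives 8>2; P3→X gives 7>3]
(A,Q,X): not NE [P1→B gives 5>2; P3→Y gives 2>0]
(A,Q,Y): not NE [P1→D gives 9>3; P2→R gives 8>6]
(A,R,X): not NE [P2→Q gives 11>9]
(A,R,Y): not NE [P1→C gives 9>1; P3→X gives 8>2]
(B,P,X): not NE [P1→D gives 5>1; P3→Y gives 8>3]
(B,P,Y): not NE [P2→R gives 9>4]
(B,Q,X): not NE [P2→P gives 3>0; P3→Y gives 6>1]
(B,Q,Y): not NE [P1→D gives 9>4; P2→R gives 9>0]
(B,R,X): not NE [P1→A gives 7>5; P2→P gives 3>2]
(B,R,Y): not NE [P3→X gives 7>4]
(C,P,X): not NE [P3→Y gives 6>0]
(C,P,Y): not NE [P1→D gives 3>1]
(C,Q,X): not NE [P1→B gives 5>4; P2→R gives 5>0; P3→Y gives 6>4]
(C,Q,Y): not NE [P2→P gives 9>7]
(C,R,X): not NE [P1→A gives 7>4]
(C,R,Y): not NE [P2→P gives 9>6]
(D,P,X): not NE [P2→R gives 6>2]
(D,P,Y): not NE [P2→Q gives 4>0; P3→X gives 6>2]
(D,Q,X): not NE [P1→B gives 5>1; P2→R gives 6>0; P3→Y gives 8>7]
(D,Q,Y): NE
(D,R,X): not NE [P1→A gives 7>3; P3→Y gives 4>1]
(D,R,Y): not NE [P1→C gives 9>2; P2→Q gives 4>3]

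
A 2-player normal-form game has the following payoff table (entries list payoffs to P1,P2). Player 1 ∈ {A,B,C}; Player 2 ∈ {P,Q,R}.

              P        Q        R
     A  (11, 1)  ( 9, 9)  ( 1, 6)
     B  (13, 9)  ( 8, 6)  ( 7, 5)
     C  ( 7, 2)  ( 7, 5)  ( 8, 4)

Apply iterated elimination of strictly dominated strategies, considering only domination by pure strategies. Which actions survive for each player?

Remaining: P1:{A,B} P2:{P,Q}

P2 drop R (Q beats it: A:9>6 B:6>5 C:5>4)
P1 drop C (A beats it: P:11>7 Q:9>7)
P1→{A,B} P2→{P,Q}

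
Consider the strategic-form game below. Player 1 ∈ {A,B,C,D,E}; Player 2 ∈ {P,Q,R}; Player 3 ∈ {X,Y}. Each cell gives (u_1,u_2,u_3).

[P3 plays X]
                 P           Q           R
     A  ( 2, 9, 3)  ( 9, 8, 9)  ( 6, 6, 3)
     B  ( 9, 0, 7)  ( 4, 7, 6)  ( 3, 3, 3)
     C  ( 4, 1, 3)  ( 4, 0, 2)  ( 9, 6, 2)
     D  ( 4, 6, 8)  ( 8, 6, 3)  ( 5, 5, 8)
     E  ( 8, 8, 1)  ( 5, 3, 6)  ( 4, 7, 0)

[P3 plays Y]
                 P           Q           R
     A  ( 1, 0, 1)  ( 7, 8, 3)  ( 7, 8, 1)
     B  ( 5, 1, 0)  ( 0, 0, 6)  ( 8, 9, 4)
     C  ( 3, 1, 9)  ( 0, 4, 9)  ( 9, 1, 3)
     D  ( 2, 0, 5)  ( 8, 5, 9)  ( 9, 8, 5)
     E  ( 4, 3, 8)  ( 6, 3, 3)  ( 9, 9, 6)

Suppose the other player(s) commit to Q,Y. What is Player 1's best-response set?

u_1(A vs Q,Y) = 7
u_1(B vs Q,Y) = 0
u_1(C vs Q,Y) = 0
u_1(D vs Q,Y) = 8
u_1(E vs Q,Y) = 6
max payoff 8 at {D}

P1 best: {D}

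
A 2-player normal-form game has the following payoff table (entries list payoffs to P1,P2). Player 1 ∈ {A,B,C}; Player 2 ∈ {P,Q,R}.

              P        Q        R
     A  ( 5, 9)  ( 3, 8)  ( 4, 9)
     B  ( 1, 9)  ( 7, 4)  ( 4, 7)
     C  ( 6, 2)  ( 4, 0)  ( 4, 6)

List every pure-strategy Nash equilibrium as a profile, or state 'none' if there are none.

NE set: (A,R), (C,R)

(A,P): not NE [P1→C gives 6>5]
(A,Q): not NE [P1→B gives 7>3; P2→R gives 9>8]
(A,R): NE
(B,P): not NE [P1→C gives 6>1]
(B,Q): not NE [P2→P gives 9>4]
(B,R): not NE [P2→P gives 9>7]
(C,P): not NE [P2→R gives 6>2]
(C,Q): not NE [P1→B gives 7>4; P2→R gives 6>0]
(C,R): NE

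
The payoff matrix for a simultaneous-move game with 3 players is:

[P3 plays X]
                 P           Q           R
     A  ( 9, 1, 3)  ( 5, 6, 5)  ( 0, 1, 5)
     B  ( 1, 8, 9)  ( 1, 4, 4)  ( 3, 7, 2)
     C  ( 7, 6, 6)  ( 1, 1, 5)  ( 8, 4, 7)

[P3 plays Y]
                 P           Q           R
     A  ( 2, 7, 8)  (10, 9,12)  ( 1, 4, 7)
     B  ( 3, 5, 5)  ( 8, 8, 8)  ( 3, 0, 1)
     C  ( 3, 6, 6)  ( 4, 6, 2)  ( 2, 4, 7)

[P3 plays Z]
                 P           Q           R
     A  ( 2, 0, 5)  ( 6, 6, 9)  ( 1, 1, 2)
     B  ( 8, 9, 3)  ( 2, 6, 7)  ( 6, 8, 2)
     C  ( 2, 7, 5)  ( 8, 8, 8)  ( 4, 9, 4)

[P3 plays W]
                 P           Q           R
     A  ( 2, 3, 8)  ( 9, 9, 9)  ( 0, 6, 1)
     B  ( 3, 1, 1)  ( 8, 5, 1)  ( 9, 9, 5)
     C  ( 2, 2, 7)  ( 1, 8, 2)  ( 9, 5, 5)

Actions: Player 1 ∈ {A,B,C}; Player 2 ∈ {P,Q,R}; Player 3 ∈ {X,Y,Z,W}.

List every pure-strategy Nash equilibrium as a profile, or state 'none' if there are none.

Nash profiles: (A,Q,Y), (B,R,W)

(A,P,X): not NE [P2→Q gives 6>1; P3→W gives 8>3]
(A,P,Y): not NE [P1→C gives 3>2; P2→Q gives 9>7]
(A,P,Z): not NE [P1→B gives 8>2; P2→Q gives 6>0; P3→W gives 8>5]
(A,P,W): not NE [P1→B gives 3>2; P2→Q gives 9>3]
(A,Q,X): not NE [P3→Y gives 12>5]
(A,Q,Y): NE
(A,Q,Z): not NE [P1→C gives 8>6; P3→Y gives 12>9]
(A,Q,W): not NE [P3→Y gives 12>9]
(A,R,X): not NE [P1→C gives 8>0; P2→Q gives 6>1; P3→Y gives 7>5]
(A,R,Y): not NE [P1→B gives 3>1; P2→Q gives 9>4]
(A,R,Z): not NE [P1→B gives 6>1; P2→Q gives 6>1; P3→Y gives 7>2]
(A,R,W): not NE [P1→C gives 9>0; P2→Q gives 9>6; P3→Y gives 7>1]
(B,P,X): not NE [P1→A gives 9>1]
(B,P,Y): not NE [P2→Q gives 8>5; P3→X gives 9>5]
(B,P,Z): not NE [P3→X gives 9>3]
(B,P,W): not NE [P2→R gives 9>1; P3→X gives 9>1]
(B,Q,X): not NE [P1→A gives 5>1; P2→P gives 8>4; P3→Y gives 8>4]
(B,Q,Y): not NE [P1→A gives 10>8]
(B,Q,Z): not NE [P1→C gives 8>2; P2→P gives 9>6; P3→Y gives 8>7]
(B,Q,W): not NE [P1→A gives 9>8; P2→R gives 9>5; P3→Y gives 8>1]
(B,R,X): not NE [P1→C gives 8>3; P2→P gives 8>7; P3→W gives 5>2]
(B,R,Y): not NE [P2→Q gives 8>0; P3→W gives 5>1]
(B,R,Z): not NE [P2→P gives 9>8; P3→W gives 5>2]
(B,R,W): NE
(C,P,X): not NE [P1→A gives 9>7; P3→W gives 7>6]
(C,P,Y): not NE [P3→W gives 7>6]
(C,P,Z): not NE [P1→B gives 8>2; P2→R gives 9>7; P3→W gives 7>5]
(C,P,W): not NE [P1→B gives 3>2; P2→Q gives 8>2]
(C,Q,X): not NE [P1→A gives 5>1; P2→P gives 6>1; P3→Z gives 8>5]
(C,Q,Y): not NE [P1→A gives 10>4; P3→Z gives 8>2]
(C,Q,Z): not NE [P2→R gives 9>8]
(C,Q,W): not NE [P1→A gives 9>1; P3→Z gives 8>2]
(C,R,X): not NE [P2→P gives 6>4]
(C,R,Y): not NE [P1→B gives 3>2; P2→Q gives 6>4]
(C,R,Z): not NE [P1→B gives 6>4; P3→Y gives 7>4]
(C,R,W): not NE [P2→Q gives 8>5; P3→Y gives 7>5]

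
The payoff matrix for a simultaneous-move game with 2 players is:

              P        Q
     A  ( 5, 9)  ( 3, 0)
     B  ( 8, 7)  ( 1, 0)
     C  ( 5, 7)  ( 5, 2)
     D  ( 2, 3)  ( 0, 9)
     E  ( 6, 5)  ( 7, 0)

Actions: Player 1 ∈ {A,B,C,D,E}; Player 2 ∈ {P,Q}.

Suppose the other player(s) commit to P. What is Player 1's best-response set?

u_1(A vs P) = 5
u_1(B vs P) = 8
u_1(C vs P) = 5
u_1(D vs P) = 2
u_1(E vs P) = 6
max payoff 8 at {B}

argmax u_1 = {B}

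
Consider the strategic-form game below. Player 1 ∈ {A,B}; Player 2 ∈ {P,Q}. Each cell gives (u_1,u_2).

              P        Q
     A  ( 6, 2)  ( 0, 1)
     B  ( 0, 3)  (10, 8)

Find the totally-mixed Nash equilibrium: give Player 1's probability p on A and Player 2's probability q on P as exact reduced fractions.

(p,q) = (5/6, 5/8)

P1 indiff ⇒ q·6+(1-q)·0 = q·0+(1-q)·10 ⇒ q(6) = (1-q)(10) ⇒ q = 5/8
P2 indiff ⇒ p·2+(1-p)·3 = p·1+(1-p)·8 ⇒ p(1) = (1-p)(5) ⇒ p = 5/6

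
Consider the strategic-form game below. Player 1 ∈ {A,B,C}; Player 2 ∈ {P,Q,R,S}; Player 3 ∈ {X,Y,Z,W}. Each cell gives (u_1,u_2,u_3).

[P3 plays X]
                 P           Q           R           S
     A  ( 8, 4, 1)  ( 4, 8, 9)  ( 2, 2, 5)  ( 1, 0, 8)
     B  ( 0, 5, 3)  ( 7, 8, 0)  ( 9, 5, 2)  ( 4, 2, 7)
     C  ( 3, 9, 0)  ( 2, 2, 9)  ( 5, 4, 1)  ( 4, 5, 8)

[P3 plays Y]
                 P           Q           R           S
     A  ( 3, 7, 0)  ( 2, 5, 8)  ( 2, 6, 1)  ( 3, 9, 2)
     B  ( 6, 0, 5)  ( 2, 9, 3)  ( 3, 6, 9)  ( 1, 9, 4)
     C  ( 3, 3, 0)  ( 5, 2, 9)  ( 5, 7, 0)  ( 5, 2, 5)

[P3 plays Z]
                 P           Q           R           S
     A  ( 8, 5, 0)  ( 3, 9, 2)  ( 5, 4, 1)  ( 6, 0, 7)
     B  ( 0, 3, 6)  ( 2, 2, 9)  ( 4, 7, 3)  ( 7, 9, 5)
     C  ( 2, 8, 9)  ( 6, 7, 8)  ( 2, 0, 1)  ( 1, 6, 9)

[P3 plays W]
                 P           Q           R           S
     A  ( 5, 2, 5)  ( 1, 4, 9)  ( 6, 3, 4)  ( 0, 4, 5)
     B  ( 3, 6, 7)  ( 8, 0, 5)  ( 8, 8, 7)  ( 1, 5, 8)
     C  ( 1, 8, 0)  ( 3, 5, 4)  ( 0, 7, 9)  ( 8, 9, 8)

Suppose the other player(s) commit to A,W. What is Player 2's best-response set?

BR_2 = {Q,S}

u_2(P vs A,W) = 2
u_2(Q vs A,W) = 4
u_2(R vs A,W) = 3
u_2(S vs A,W) = 4
max payoff 4 at {Q,S}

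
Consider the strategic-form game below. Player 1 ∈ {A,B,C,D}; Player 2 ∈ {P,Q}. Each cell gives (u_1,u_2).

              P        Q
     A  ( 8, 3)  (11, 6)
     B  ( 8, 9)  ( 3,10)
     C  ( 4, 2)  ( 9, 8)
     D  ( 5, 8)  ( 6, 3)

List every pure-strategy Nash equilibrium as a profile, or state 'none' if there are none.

PSNE = {(A,Q)}

(A,P): not NE [P2→Q gives 6>3]
(A,Q): NE
(B,P): not NE [P2→Q gives 10>9]
(B,Q): not NE [P1→A gives 11>3]
(C,P): not NE [P1→B gives 8>4; P2→Q gives 8>2]
(C,Q): not NE [P1→A gives 11>9]
(D,P): not NE [P1→B gives 8>5]
(D,Q): not NE [P1→A gives 11>6; P2→P gives 8>3]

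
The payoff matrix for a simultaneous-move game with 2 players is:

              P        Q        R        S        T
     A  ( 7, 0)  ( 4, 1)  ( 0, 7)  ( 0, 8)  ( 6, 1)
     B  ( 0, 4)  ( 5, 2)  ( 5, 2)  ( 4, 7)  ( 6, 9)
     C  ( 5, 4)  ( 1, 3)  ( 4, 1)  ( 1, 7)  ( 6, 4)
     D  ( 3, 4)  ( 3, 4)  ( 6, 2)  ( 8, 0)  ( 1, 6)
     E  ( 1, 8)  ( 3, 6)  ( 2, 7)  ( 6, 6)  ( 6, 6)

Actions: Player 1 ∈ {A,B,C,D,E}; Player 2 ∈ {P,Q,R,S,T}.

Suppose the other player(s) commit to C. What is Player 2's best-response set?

u_2(P vs C) = 4
u_2(Q vs C) = 3
u_2(R vs C) = 1
u_2(S vs C) = 7
u_2(T vs C) = 4
max payoff 7 at {S}

argmax u_2 = {S}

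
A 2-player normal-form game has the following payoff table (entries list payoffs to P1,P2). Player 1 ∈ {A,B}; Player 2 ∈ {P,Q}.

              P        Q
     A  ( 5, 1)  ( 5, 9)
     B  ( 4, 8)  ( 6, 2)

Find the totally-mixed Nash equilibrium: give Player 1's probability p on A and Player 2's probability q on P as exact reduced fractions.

P1 indiff ⇒ q·5+(1-q)·5 = q·4+(1-q)·6 ⇒ q(1) = (1-q)(1) ⇒ q = 1/2
P2 indiff ⇒ p·1+(1-p)·8 = p·9+(1-p)·2 ⇒ p(-8) = (1-p)(-6) ⇒ p = 3/7

P1 mixes 3/7 on A; P2 mixes 1/2 on P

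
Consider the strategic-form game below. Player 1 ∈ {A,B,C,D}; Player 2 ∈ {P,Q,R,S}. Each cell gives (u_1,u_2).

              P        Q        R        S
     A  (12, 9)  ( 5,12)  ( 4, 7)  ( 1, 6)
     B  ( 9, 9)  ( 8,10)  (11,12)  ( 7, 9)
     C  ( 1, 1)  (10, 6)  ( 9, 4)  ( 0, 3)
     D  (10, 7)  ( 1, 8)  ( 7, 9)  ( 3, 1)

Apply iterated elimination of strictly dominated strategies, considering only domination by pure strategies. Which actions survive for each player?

Survivors P1:{B,C} P2:{Q,R}

P2 drop P (Q beats it: A:12>9 B:10>9 C:6>1 D:8>7)
P1 drop A (B beats it: Q:8>5 R:11>4 S:7>1)
P1 drop D (B beats it: Q:8>1 R:11>7 S:7>3)
P2 drop S (Q beats it: B:10>9 C:6>3)
P1→{B,C} P2→{Q,R}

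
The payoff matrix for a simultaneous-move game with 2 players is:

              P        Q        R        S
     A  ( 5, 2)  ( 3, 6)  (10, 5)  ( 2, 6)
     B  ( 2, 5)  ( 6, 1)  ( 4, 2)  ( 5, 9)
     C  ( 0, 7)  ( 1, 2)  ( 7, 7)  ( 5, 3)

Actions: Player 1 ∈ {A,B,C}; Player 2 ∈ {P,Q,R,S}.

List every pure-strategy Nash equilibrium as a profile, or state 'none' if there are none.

NE set: (B,S)

(A,P): not NE [P2→S gives 6>2]
(A,Q): not NE [P1→B gives 6>3]
(A,R): not NE [P2→S gives 6>5]
(A,S): not NE [P1→C gives 5>2]
(B,P): not NE [P1→A gives 5>2; P2→S gives 9>5]
(B,Q): not NE [P2→S gives 9>1]
(B,R): not NE [P1→A gives 10>4; P2→S gives 9>2]
(B,S): NE
(C,P): not NE [P1→A gives 5>0]
(C,Q): not NE [P1→B gives 6>1; P2→R gives 7>2]
(C,R): not NE [P1→A gives 10>7]
(C,S): not NE [P2→R gives 7>3]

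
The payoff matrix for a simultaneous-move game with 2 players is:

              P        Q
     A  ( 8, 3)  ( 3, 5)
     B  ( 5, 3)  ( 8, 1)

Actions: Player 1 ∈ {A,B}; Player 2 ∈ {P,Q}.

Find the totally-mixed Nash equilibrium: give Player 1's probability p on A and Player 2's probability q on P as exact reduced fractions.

P1 indiff ⇒ q·8+(1-q)·3 = q·5+(1-q)·8 ⇒ q(3) = (1-q)(5) ⇒ q = 5/8
P2 indiff ⇒ p·3+(1-p)·3 = p·5+(1-p)·1 ⇒ p(-2) = (1-p)(-2) ⇒ p = 1/2

(p,q) = (1/2, 5/8)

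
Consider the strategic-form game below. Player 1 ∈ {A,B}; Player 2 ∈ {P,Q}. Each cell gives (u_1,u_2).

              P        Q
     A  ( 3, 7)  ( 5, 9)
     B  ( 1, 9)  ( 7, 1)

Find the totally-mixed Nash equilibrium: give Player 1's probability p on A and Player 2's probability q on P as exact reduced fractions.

P1 indiff ⇒ q·3+(1-q)·5 = q·1+(1-q)·7 ⇒ q(2) = (1-q)(2) ⇒ q = 1/2
P2 indiff ⇒ p·7+(1-p)·9 = p·9+(1-p)·1 ⇒ p(-2) = (1-p)(-8) ⇒ p = 4/5

P1 mixes 4/5 on A; P2 mixes 1/2 on P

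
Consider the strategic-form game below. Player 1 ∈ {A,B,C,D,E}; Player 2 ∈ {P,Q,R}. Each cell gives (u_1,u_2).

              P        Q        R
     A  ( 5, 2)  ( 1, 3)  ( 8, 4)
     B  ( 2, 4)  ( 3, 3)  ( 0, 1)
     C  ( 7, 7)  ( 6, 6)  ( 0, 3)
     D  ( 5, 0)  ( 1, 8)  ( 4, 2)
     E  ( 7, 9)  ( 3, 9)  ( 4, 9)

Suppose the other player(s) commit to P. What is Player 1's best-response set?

BR_1 = {C,E}

u_1(A vs P) = 5
u_1(B vs P) = 2
u_1(C vs P) = 7
u_1(D vs P) = 5
u_1(E vs P) = 7
max payoff 7 at {C,E}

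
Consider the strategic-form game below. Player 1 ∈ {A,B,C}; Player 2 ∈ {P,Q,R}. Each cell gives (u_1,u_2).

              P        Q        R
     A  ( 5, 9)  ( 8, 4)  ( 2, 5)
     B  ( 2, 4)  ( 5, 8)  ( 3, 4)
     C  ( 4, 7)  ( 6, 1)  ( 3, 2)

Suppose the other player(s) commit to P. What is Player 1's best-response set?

u_1(A vs P) = 5
u_1(B vs P) = 2
u_1(C vs P) = 4
max payoff 5 at {A}

argmax u_1 = {A}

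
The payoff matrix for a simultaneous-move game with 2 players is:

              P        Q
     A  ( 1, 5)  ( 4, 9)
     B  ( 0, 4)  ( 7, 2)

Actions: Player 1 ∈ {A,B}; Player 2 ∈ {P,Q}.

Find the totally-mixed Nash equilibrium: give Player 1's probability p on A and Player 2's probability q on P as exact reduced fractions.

p=1/3, q=3/4

P1 indiff ⇒ q·1+(1-q)·4 = q·0+(1-q)·7 ⇒ q(1) = (1-q)(3) ⇒ q = 3/4
P2 indiff ⇒ p·5+(1-p)·4 = p·9+(1-p)·2 ⇒ p(-4) = (1-p)(-2) ⇒ p = 1/3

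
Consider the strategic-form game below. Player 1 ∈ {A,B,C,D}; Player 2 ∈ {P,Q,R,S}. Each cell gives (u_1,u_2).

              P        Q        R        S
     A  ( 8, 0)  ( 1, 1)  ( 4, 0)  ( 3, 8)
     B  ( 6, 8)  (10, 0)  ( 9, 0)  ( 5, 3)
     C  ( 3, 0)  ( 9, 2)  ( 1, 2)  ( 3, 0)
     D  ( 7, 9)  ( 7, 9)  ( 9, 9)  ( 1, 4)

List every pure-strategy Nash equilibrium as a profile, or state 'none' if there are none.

PSNE = {(D,R)}

(A,P): not NE [P2→S gives 8>0]
(A,Q): not NE [P1→B gives 10>1; P2→S gives 8>1]
(A,R): not NE [P1→D gives 9>4; P2→S gives 8>0]
(A,S): not NE [P1→B gives 5>3]
(B,P): not NE [P1→A gives 8>6]
(B,Q): not NE [P2→P gives 8>0]
(B,R): not NE [P2→P gives 8>0]
(B,S): not NE [P2→P gives 8>3]
(C,P): not NE [P1→A gives 8>3; P2→R gives 2>0]
(C,Q): not NE [P1→B gives 10>9]
(C,R): not NE [P1→D gives 9>1]
(C,S): not NE [P1→B gives 5>3; P2→R gives 2>0]
(D,P): not NE [P1→A gives 8>7]
(D,Q): not NE [P1→B gives 10>7]
(D,R): NE
(D,S): not NE [P1→B gives 5>1; P2→R gives 9>4]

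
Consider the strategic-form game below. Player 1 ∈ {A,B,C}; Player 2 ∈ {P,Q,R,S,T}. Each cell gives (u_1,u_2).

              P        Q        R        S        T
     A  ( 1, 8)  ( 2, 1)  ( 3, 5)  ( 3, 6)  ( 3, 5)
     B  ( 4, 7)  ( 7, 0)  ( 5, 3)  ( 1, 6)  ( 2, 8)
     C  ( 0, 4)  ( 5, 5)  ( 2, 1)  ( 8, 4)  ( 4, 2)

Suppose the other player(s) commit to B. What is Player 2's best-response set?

P2 best: {T}

u_2(P vs B) = 7
u_2(Q vs B) = 0
u_2(R vs B) = 3
u_2(S vs B) = 6
u_2(T vs B) = 8
max payoff 8 at {T}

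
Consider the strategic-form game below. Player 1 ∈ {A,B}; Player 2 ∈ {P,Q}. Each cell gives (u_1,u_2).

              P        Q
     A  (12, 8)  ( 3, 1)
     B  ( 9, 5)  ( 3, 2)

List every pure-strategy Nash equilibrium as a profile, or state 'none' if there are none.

PSNE = {(A,P)}

(A,P): NE
(A,Q): not NE [P2→P gives 8>1]
(B,P): not NE [P1→A gives 12>9]
(B,Q): not NE [P2→P gives 5>2]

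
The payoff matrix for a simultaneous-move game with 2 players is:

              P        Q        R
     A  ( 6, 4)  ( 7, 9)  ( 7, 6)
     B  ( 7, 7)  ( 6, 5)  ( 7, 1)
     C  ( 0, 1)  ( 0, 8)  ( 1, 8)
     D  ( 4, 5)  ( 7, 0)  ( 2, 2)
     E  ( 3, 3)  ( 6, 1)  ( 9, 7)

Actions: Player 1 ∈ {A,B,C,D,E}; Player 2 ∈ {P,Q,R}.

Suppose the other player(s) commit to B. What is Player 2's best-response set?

u_2(P vs B) = 7
u_2(Q vs B) = 5
u_2(R vs B) = 1
max payoff 7 at {P}

P2 best: {P}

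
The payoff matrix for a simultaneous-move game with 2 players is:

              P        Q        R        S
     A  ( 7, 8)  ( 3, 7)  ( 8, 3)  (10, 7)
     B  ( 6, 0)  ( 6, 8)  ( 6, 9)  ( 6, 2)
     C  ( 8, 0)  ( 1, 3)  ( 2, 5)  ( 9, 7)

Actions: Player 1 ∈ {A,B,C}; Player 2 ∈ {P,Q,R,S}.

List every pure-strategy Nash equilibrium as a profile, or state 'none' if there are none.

Equilibria: none

(A,P): not NE [P1→C gives 8>7]
(A,Q): not NE [P1→B gives 6>3; P2→P gives 8>7]
(A,R): not NE [P2→P gives 8>3]
(A,S): not NE [P2→P gives 8>7]
(B,P): not NE [P1→C gives 8>6; P2→R gives 9>0]
(B,Q): not NE [P2→R gives 9>8]
(B,R): not NE [P1→A gives 8>6]
(B,S): not NE [P1→A gives 10>6; P2→R gives 9>2]
(C,P): not NE [P2→S gives 7>0]
(C,Q): not NE [P1→B gives 6>1; P2→S gives 7>3]
(C,R): not NE [P1→A gives 8>2; P2→S gives 7>5]
(C,S): not NE [P1→A gives 10>9]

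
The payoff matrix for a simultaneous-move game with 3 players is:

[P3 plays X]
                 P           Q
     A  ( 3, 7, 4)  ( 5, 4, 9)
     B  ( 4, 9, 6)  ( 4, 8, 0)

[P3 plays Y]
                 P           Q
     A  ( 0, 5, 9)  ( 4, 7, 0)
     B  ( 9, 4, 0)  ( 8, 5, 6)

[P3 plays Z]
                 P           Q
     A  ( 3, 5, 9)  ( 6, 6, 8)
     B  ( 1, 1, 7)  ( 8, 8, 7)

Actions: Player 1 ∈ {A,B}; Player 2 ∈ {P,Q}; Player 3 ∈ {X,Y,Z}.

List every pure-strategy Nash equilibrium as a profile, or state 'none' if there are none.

PSNE = {(B,Q,Z)}

(A,P,X): not NE [P1→B gives 4>3; P3→Z gives 9>4]
(A,P,Y): not NE [P1→B gives 9>0; P2→Q gives 7>5]
(A,P,Z): not NE [P2→Q gives 6>5]
(A,Q,X): not NE [P2→P gives 7>4]
(A,Q,Y): not NE [P1→B gives 8>4; P3→X gives 9>0]
(A,Q,Z): not NE [P1→B gives 8>6; P3→X gives 9>8]
(B,P,X): not NE [P3→Z gives 7>6]
(B,P,Y): not NE [P2→Q gives 5>4; P3→Z gives 7>0]
(B,P,Z): not NE [P1→A gives 3>1; P2→Q gives 8>1]
(B,Q,X): not NE [P1→A gives 5>4; P2→P gives 9>8; P3→Z gives 7>0]
(B,Q,Y): not NE [P3→Z gives 7>6]
(B,Q,Z): NE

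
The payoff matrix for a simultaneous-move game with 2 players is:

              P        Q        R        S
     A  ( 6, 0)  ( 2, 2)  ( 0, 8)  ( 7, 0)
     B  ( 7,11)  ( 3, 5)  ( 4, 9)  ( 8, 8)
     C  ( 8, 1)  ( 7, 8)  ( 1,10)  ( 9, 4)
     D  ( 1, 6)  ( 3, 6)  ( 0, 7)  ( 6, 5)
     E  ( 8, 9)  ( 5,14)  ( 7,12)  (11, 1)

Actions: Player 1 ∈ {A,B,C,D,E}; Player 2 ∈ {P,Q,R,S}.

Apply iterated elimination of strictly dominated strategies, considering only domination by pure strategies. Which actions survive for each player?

P1 drop A (B beats it: P:7>6 Q:3>2 R:4>0 S:8>7)
P1 drop B (E beats it: P:8>7 Q:5>3 R:7>4 S:11>8)
P1 drop D (C beats it: P:8>1 Q:7>3 R:1>0 S:9>6)
P2 drop P (Q beats it: C:8>1 E:14>9)
P2 drop S (Q beats it: C:8>4 E:14>1)
P1→{C,E} P2→{Q,R}

Remaining: P1:{C,E} P2:{Q,R}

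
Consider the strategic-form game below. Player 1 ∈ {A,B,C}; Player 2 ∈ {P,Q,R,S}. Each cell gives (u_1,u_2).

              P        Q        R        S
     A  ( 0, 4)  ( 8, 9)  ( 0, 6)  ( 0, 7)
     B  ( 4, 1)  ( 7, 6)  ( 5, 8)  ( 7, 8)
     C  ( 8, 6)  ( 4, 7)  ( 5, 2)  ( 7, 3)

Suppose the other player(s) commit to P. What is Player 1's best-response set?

u_1(A vs P) = 0
u_1(B vs P) = 4
u_1(C vs P) = 8
max payoff 8 at {C}

P1 best: {C}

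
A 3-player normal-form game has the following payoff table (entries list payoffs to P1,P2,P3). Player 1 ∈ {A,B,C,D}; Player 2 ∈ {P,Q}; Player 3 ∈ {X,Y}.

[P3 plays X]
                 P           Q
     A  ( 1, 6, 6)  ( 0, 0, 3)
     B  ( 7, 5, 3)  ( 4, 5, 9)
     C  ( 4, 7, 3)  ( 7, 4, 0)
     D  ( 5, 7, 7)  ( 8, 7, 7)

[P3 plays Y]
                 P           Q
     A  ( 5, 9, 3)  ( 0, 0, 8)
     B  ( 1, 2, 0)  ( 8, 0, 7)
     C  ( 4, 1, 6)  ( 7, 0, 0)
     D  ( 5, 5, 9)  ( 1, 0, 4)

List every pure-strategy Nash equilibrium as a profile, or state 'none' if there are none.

(A,P,X): not NE [P1→B gives 7>1]
(A,P,Y): not NE [P3→X gives 6>3]
(A,Q,X): not NE [P1→D gives 8>0; P2→P gives 6>0; P3→Y gives 8>3]
(A,Q,Y): not NE [P1→B gives 8>0; P2→P gives 9>0]
(B,P,X): NE
(B,P,Y): not NE [P1→D gives 5>1; P3→X gives 3>0]
(B,Q,X): not NE [P1→D gives 8>4]
(B,Q,Y): not NE [P2→P gives 2>0; P3→X gives 9>7]
(C,P,X): not NE [P1→B gives 7>4; P3→Y gives 6>3]
(C,P,Y): not NE [P1→D gives 5>4]
(C,Q,X): not NE [P1→D gives 8>7; P2→P gives 7>4]
(C,Q,Y): not NE [P1→B gives 8>7; P2→P gives 1>0]
(D,P,X): not NE [P1→B gives 7>5; P3→Y gives 9>7]
(D,P,Y): NE
(D,Q,X): NE
(D,Q,Y): not NE [P1→B gives 8>1; P2→P gives 5>0; P3→X gives 7>4]

NE set: (B,P,X), (D,P,Y), (D,Q,X)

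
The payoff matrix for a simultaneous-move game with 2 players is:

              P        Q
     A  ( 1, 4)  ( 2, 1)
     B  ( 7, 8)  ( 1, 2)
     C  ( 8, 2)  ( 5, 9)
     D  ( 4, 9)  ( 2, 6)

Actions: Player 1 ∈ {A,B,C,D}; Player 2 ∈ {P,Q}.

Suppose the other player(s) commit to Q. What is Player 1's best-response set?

BR_1 = {C}

u_1(A vs Q) = 2
u_1(B vs Q) = 1
u_1(C vs Q) = 5
u_1(D vs Q) = 2
max payoff 5 at {C}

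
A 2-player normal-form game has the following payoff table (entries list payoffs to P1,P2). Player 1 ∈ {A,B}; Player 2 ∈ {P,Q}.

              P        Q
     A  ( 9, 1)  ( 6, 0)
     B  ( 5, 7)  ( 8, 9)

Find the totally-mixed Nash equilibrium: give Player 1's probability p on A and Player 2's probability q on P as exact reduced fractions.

P1 indiff ⇒ q·9+(1-q)·6 = q·5+(1-q)·8 ⇒ q(4) = (1-q)(2) ⇒ q = 1/3
P2 indiff ⇒ p·1+(1-p)·7 = p·0+(1-p)·9 ⇒ p(1) = (1-p)(2) ⇒ p = 2/3

p=2/3, q=1/3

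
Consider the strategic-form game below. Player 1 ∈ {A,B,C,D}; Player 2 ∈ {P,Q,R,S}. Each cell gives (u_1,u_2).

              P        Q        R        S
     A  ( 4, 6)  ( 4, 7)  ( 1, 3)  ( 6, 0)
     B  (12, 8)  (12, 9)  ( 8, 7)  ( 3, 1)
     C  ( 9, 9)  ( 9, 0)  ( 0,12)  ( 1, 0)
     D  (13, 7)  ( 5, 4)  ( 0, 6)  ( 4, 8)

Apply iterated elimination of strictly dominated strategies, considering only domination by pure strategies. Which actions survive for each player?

P1 drop C (B beats it: P:12>9 Q:12>9 R:8>0 S:3>1)
P2 drop R (P beats it: A:6>3 B:8>7 D:7>6)
P1→{A,B,D} P2→{P,Q,S}

Remaining: P1:{A,B,D} P2:{P,Q,S}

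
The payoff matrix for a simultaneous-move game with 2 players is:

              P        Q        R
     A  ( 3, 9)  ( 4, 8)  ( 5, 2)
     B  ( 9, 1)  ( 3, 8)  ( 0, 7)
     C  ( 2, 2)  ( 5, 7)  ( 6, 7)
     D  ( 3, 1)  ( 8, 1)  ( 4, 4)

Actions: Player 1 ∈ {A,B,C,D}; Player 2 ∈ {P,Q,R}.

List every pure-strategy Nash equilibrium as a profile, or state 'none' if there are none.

PSNE = {(C,R)}

(A,P): not NE [P1→B gives 9>3]
(A,Q): not NE [P1→D gives 8>4; P2→P gives 9>8]
(A,R): not NE [P1→C gives 6>5; P2→P gives 9>2]
(B,P): not NE [P2→Q gives 8>1]
(B,Q): not NE [P1→D gives 8>3]
(B,R): not NE [P1→C gives 6>0; P2→Q gives 8>7]
(C,P): not NE [P1→B gives 9>2; P2→R gives 7>2]
(C,Q): not NE [P1→D gives 8>5]
(C,R): NE
(D,P): not NE [P1→B gives 9>3; P2→R gives 4>1]
(D,Q): not NE [P2→R gives 4>1]
(D,R): not NE [P1→C gives 6>4]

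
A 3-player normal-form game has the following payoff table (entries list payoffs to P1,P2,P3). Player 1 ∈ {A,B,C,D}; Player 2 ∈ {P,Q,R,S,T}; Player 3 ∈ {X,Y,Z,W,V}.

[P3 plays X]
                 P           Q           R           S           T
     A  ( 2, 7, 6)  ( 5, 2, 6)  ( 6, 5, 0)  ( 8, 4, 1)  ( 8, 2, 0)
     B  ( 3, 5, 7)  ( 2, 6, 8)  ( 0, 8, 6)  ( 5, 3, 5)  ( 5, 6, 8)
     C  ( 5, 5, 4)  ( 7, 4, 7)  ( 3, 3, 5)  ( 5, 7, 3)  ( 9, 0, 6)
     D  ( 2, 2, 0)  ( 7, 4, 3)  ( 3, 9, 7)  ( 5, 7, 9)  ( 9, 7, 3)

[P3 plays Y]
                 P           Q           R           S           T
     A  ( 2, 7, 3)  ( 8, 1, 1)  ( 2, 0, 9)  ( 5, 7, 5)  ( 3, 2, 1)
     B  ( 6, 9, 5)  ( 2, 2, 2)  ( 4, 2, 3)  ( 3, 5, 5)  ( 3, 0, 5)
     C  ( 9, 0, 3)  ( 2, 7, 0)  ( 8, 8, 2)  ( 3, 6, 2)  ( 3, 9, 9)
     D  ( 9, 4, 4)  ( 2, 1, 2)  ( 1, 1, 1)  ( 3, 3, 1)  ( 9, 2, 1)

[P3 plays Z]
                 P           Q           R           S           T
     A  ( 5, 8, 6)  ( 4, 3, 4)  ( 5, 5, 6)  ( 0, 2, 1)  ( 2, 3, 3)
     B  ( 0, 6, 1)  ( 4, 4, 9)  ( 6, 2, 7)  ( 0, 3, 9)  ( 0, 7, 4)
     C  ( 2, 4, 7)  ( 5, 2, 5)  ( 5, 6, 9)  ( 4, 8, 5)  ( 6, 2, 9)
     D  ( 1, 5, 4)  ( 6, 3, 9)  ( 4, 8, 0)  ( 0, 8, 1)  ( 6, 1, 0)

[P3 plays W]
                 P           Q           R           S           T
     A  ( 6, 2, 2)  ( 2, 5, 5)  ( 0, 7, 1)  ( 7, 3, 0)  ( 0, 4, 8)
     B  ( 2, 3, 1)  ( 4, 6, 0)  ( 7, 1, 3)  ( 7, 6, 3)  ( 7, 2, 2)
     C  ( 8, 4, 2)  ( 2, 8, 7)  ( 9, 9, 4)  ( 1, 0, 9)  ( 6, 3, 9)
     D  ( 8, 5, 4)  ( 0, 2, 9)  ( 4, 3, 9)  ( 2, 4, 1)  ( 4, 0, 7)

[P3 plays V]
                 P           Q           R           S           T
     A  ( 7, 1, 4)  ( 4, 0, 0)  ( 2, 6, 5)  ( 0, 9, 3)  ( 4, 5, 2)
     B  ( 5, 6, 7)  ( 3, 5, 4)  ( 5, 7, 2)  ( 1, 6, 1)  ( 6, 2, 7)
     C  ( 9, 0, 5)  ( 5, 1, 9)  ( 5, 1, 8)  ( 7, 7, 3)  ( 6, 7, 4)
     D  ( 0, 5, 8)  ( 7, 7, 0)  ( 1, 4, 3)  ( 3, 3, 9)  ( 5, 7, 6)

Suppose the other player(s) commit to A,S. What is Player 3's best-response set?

argmax u_3 = {Y}

u_3(X vs A,S) = 1
u_3(Y vs A,S) = 5
u_3(Z vs A,S) = 1
u_3(W vs A,S) = 0
u_3(V vs A,S) = 3
max payoff 5 at {Y}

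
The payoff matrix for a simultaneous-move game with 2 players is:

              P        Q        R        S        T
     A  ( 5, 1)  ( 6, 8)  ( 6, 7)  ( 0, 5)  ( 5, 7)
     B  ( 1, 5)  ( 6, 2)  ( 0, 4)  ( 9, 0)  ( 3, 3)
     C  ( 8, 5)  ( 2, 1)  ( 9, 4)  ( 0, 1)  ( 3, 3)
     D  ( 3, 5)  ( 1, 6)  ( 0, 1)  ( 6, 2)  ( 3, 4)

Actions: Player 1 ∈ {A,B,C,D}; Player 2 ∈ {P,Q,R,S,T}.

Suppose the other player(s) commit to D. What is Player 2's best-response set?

u_2(P vs D) = 5
u_2(Q vs D) = 6
u_2(R vs D) = 1
u_2(S vs D) = 2
u_2(T vs D) = 4
max payoff 6 at {Q}

BR_2 = {Q}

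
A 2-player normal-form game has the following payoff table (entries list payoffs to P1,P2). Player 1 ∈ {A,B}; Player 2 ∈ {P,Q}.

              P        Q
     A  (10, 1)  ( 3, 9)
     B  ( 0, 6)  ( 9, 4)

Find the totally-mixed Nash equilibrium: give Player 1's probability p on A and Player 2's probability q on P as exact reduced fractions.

P1 indiff ⇒ q·10+(1-q)·3 = q·0+(1-q)·9 ⇒ q(10) = (1-q)(6) ⇒ q = 3/8
P2 indiff ⇒ p·1+(1-p)·6 = p·9+(1-p)·4 ⇒ p(-8) = (1-p)(-2) ⇒ p = 1/5

p=1/5, q=3/8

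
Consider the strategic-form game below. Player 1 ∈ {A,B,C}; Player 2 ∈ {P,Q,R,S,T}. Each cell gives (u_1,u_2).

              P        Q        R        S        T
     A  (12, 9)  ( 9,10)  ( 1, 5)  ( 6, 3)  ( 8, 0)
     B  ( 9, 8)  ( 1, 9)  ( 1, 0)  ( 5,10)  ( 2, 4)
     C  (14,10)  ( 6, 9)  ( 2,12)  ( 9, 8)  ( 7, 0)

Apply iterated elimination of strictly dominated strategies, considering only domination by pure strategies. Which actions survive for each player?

P1 drop B (C beats it: P:14>9 Q:6>1 R:2>1 S:9>5 T:7>2)
P2 drop S (P beats it: A:9>3 C:10>8)
P2 drop T (P beats it: A:9>0 C:10>0)
P1→{A,C} P2→{P,Q,R}

Remaining: P1:{A,C} P2:{P,Q,R}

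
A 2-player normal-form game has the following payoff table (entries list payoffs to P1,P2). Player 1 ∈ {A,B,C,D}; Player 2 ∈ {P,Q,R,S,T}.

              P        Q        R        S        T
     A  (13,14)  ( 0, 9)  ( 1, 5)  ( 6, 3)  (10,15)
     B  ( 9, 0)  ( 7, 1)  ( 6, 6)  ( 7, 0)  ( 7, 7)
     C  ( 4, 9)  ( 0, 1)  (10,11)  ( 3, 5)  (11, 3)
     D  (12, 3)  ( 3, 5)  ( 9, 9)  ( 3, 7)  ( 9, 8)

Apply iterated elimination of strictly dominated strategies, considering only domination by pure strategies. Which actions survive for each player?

P2 drop Q (T beats it: A:15>9 B:7>1 C:3>1 D:8>5)
P2 drop S (R beats it: A:5>3 B:6>0 C:11>5 D:9>7)
P1 drop B (D beats it: P:12>9 R:9>6 T:9>7)
P1→{A,C,D} P2→{P,R,T}

IESDS → P1:{A,C,D} P2:{P,R,T}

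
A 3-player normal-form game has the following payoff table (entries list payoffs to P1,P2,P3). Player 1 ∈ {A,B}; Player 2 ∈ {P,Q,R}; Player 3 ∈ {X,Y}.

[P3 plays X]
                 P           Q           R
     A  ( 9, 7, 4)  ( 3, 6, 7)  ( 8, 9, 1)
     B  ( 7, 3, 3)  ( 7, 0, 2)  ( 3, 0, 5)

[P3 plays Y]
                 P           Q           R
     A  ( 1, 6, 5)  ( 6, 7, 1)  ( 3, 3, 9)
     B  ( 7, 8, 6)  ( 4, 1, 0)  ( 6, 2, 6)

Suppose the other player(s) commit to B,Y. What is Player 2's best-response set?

BR_2 = {P}

u_2(P vs B,Y) = 8
u_2(Q vs B,Y) = 1
u_2(R vs B,Y) = 2
max payoff 8 at {P}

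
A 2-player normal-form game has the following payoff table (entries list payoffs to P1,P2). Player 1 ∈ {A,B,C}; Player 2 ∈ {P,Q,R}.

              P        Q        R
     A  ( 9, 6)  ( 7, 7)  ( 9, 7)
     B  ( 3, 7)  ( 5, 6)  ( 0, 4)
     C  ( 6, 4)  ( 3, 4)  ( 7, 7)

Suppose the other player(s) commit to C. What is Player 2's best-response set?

P2 best: {R}

u_2(P vs C) = 4
u_2(Q vs C) = 4
u_2(R vs C) = 7
max payoff 7 at {R}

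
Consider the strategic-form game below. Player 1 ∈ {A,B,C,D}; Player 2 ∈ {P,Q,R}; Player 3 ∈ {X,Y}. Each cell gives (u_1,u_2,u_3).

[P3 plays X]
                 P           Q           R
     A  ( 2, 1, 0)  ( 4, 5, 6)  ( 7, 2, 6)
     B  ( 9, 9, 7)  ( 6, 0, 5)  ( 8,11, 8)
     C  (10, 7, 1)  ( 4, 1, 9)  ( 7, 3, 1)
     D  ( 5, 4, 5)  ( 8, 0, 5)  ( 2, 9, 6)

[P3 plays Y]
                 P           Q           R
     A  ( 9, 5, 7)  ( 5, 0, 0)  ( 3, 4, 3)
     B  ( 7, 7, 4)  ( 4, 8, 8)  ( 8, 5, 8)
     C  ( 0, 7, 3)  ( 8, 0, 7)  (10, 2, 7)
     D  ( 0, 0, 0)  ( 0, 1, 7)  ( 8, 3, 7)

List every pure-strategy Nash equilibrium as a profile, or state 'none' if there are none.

(A,P,X): not NE [P1→C gives 10>2; P2→Q gives 5>1; P3→Y gives 7>0]
(A,P,Y): NE
(A,Q,X): not NE [P1→D gives 8>4]
(A,Q,Y): not NE [P1→C gives 8>5; P2→P gives 5>0; P3→X gives 6>0]
(A,R,X): not NE [P1→B gives 8>7; P2→Q gives 5>2]
(A,R,Y): not NE [P1→C gives 10>3; P2→P gives 5>4; P3→X gives 6>3]
(B,P,X): not NE [P1→C gives 10>9; P2→R gives 11>9]
(B,P,Y): not NE [P1→A gives 9>7; P2→Q gives 8>7; P3→X gives 7>4]
(B,Q,X): not NE [P1→D gives 8>6; P2→R gives 11>0; P3→Y gives 8>5]
(B,Q,Y): not NE [P1→C gives 8>4]
(B,R,X): NE
(B,R,Y): not NE [P1→C gives 10>8; P2→Q gives 8>5]
(C,P,X): not NE [P3→Y gives 3>1]
(C,P,Y): not NE [P1→A gives 9>0]
(C,Q,X): not NE [P1→D gives 8>4; P2→P gives 7>1]
(C,Q,Y): not NE [P2→P gives 7>0; P3→X gives 9>7]
(C,R,X): not NE [P1→B gives 8>7; P2→P gives 7>3; P3→Y gives 7>1]
(C,R,Y): not NE [P2→P gives 7>2]
(D,P,X): not NE [P1→C gives 10>5; P2→R gives 9>4]
(D,P,Y): not NE [P1→A gives 9>0; P2→R gives 3>0; P3→X gives 5>0]
(D,Q,X): not NE [P2→R gives 9>0; P3→Y gives 7>5]
(D,Q,Y): not NE [P1→C gives 8>0; P2→R gives 3>1]
(D,R,X): not NE [P1→B gives 8>2; P3→Y gives 7>6]
(D,R,Y): not NE [P1→C gives 10>8]

Nash profiles: (A,P,Y), (B,R,X)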